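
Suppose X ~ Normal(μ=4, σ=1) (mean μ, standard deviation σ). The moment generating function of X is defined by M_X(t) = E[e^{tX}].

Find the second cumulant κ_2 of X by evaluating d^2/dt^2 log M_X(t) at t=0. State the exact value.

M_X(t) = e^(t^2/2 + 4*t)
K_X(t) = log M_X(t) = t^2/2 + 4*t
dK/dt = t + 4
d^2K/dt^2 = 1

κ_2 = d^2K/dt^2 |_{t=0} = 1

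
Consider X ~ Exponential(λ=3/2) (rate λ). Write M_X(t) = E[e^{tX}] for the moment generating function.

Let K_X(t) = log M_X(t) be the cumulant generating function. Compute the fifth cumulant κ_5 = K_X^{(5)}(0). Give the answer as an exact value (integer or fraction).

M_X(t) = 3/(2*(3/2 - t))
K_X(t) = log M_X(t) = -log(3/2 - t) - log(2) + log(3)
K^(5)(t) = -768/(32*t^5 - 240*t^4 + 720*t^3 - 1080*t^2 + 810*t - 243)

κ_5 = K^(5)(0) = 256/81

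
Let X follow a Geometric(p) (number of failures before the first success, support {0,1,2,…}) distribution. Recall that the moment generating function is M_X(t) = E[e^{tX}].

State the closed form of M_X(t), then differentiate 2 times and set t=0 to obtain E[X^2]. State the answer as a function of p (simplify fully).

E[X^2] = M^(2)(0) = 1 - 3/p + 2/p^2

M_X(t) = p/(-(1 - p)*e^(t) + 1)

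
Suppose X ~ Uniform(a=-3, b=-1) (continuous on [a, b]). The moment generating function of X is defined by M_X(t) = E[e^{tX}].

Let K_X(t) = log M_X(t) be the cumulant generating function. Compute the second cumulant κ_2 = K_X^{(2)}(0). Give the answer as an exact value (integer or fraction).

M_X(t) = (e^(-t) - e^(-3*t))/(2*t)
K_X(t) = log M_X(t) = -log(t) + log(e^(-t) - e^(-3*t)) - log(2)
K′(t) = (-t*e^(2*t) + 3*t - e^(2*t) + 1)/(t*e^(2*t) - t)
K′′(t) = (-4*t^2*e^(2*t) + e^(4*t) - 2*e^(2*t) + 1)/(t^2*e^(4*t) - 2*t^2*e^(2*t) + t^2)

κ_2 = K′′(0) = 1/3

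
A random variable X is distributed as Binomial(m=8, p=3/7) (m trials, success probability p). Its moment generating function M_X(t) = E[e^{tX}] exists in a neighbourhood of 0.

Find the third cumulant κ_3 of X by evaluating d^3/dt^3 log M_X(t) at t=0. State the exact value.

M_X(t) = (3*e^(t)/7 + 4/7)^8
K_X(t) = log M_X(t) = 8*log(3*e^(t)/7 + 4/7)
dK/dt = 24*e^(t)/(3*e^(t) + 4)
d^2K/dt^2 = 96*e^(t)/(9*e^(2*t) + 24*e^(t) + 16)
d^3K/dt^3 = (-288*e^(2*t) + 384*e^(t))/(27*e^(3*t) + 108*e^(2*t) + 144*e^(t) + 64)

κ_3 = d^3K/dt^3 |_{t=0} = 96/343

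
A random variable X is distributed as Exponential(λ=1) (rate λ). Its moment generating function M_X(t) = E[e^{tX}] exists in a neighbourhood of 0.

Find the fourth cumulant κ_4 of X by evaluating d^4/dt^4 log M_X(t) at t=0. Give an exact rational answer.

κ_4 = D^4[K](0) = 6

M_X(t) = 1/(1 - t)
K_X(t) = log M_X(t) = -log(1 - t)
D^4[K](t) = 6/(t^4 - 4*t^3 + 6*t^2 - 4*t + 1)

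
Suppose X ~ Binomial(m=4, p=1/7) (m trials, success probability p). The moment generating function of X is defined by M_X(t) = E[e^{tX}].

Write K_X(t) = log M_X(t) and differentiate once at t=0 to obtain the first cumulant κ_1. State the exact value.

κ_1 = K′(0) = 4/7

M_X(t) = (e^(t)/7 + 6/7)^4
K_X(t) = log M_X(t) = 4*log(e^(t)/7 + 6/7)
K′(t) = 4*e^(t)/(e^(t) + 6)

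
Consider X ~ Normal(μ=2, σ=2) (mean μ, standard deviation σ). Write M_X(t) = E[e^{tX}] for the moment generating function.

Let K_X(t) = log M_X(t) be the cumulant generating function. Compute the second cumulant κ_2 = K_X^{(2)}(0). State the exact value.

κ_2 = D^2[K](0) = 4

M_X(t) = e^(2*t^2 + 2*t)
K_X(t) = log M_X(t) = 2*t^2 + 2*t
D^2[K](t) = 4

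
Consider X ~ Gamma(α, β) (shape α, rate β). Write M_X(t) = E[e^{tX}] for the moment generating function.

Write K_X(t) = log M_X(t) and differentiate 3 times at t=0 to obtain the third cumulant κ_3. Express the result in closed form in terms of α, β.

κ_3 = K′′′(0) = 2*α/β^3

M_X(t) = (β/(β - t))^α
K_X(t) = log M_X(t) = α*(log(β) - log(β - t))
K′(t) = -α/(-β + t)
K′′(t) = α/(β^2 - 2*β*t + t^2)
K′′′(t) = -2*α/(-β^3 + 3*β^2*t - 3*β*t^2 + t^3)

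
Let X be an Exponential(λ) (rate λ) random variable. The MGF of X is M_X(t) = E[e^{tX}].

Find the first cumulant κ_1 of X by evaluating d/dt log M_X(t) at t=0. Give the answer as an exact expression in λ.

M_X(t) = λ/(λ - t)
K_X(t) = log M_X(t) = log(λ) - log(λ - t)
K′(t) = -1/(-λ + t)

κ_1 = K′(0) = 1/λ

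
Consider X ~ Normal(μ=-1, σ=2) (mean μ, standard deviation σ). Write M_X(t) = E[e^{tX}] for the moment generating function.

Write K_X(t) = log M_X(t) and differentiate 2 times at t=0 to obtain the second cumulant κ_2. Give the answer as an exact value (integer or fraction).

κ_2 = K^(2)(0) = 4

M_X(t) = e^(2*t^2 - t)
K_X(t) = log M_X(t) = 2*t^2 - t
K^(2)(t) = 4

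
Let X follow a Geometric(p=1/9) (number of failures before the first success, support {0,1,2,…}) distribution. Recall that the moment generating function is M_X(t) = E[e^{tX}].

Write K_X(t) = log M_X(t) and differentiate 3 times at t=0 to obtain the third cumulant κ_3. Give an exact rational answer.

κ_3 = D^3[K](0) = 1224

M_X(t) = 1/(9*(1 - 8*e^(t)/9))
K_X(t) = log M_X(t) = -log(1 - 8*e^(t)/9) - 2*log(3)
D^3[K](t) = (-576*e^(2*t) - 648*e^(t))/(512*e^(3*t) - 1728*e^(2*t) + 1944*e^(t) - 729)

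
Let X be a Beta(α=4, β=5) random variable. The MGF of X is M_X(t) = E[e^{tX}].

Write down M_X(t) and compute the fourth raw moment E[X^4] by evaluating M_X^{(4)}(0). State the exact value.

M_X(t) = ₁F₁(4; 9; t)
dM/dt = 4*₁F₁(5; 10; t)/9
d^2M/dt^2 = 2*₁F₁(6; 11; t)/9
d^3M/dt^3 = 4*₁F₁(7; 12; t)/33
d^4M/dt^4 = 7*₁F₁(8; 13; t)/99

E[X^4] = d^4M/dt^4 |_{t=0} = 7/99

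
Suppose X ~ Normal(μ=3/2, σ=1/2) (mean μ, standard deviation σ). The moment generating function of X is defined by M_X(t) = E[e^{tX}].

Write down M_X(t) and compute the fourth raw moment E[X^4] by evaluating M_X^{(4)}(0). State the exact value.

M_X(t) = e^(t^2/8 + 3*t/2)
M^(4)(t) = t^4*e^(3*t/2)*e^(t^2/8)/256 + 3*t^3*e^(3*t/2)*e^(t^2/8)/32 + 15*t^2*e^(3*t/2)*e^(t^2/8)/16 + 9*t*e^(3*t/2)*e^(t^2/8)/2 + 69*e^(3*t/2)*e^(t^2/8)/8

E[X^4] = M^(4)(0) = 69/8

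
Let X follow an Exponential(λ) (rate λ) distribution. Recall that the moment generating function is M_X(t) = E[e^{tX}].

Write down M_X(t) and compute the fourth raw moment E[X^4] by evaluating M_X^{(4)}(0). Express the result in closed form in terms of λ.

E[X^4] = M^(4)(0) = 24/λ^4

M_X(t) = λ/(λ - t)
M^(4)(t) = -24*λ/(-λ^5 + 5*λ^4*t - 10*λ^3*t^2 + 10*λ^2*t^3 - 5*λ*t^4 + t^5)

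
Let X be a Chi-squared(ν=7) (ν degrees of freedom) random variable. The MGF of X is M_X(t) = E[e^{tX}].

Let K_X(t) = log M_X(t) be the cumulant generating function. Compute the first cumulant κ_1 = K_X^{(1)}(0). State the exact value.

κ_1 = dK/dt |_{t=0} = 7

M_X(t) = (1 - 2*t)^(-7/2)
K_X(t) = log M_X(t) = -7*log(1 - 2*t)/2
dK/dt = -7/(2*t - 1)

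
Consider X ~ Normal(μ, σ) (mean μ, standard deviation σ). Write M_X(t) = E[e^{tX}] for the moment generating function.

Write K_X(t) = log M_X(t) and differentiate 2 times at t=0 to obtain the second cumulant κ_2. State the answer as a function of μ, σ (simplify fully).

κ_2 = K^(2)(0) = σ^2

M_X(t) = e^(μ*t + σ^2*t^2/2)
K_X(t) = log M_X(t) = μ*t + σ^2*t^2/2
K^(2)(t) = σ^2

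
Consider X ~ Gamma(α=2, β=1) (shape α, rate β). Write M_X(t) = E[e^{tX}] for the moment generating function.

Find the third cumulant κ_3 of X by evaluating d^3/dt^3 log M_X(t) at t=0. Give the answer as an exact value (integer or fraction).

M_X(t) = (1 - t)^(-2)
K_X(t) = log M_X(t) = -2*log(1 - t)
K′(t) = -2/(t - 1)
K′′(t) = 2/(t^2 - 2*t + 1)
K′′′(t) = -4/(t^3 - 3*t^2 + 3*t - 1)

κ_3 = K′′′(0) = 4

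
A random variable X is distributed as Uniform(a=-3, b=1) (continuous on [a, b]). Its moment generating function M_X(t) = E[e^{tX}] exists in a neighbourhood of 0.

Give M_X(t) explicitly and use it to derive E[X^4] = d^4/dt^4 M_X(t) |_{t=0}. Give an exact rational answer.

M_X(t) = (e^(t) - e^(-3*t))/(4*t)
M^(4)(t) = (t^4*e^(4*t) - 81*t^4 - 4*t^3*e^(4*t) - 108*t^3 + 12*t^2*e^(4*t) - 108*t^2 - 24*t*e^(4*t) - 72*t + 24*e^(4*t) - 24)*e^(-3*t)/(4*t^5)

E[X^4] = M^(4)(0) = 61/5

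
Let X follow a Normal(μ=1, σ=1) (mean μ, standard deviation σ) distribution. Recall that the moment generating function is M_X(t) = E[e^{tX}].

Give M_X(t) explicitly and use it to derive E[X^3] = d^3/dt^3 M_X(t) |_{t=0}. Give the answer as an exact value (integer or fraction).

E[X^3] = M′′′(0) = 4

M_X(t) = e^(t^2/2 + t)
M′(t) = t*e^(t)*e^(t^2/2) + e^(t)*e^(t^2/2)
M′′(t) = t^2*e^(t)*e^(t^2/2) + 2*t*e^(t)*e^(t^2/2) + 2*e^(t)*e^(t^2/2)
M′′′(t) = t^3*e^(t)*e^(t^2/2) + 3*t^2*e^(t)*e^(t^2/2) + 6*t*e^(t)*e^(t^2/2) + 4*e^(t)*e^(t^2/2)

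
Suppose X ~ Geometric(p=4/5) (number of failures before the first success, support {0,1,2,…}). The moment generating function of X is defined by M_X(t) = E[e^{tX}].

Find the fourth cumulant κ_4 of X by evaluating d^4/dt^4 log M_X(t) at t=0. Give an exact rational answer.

M_X(t) = 4/(5*(1 - e^(t)/5))
K_X(t) = log M_X(t) = -log(1 - e^(t)/5) - log(5) + 2*log(2)
K′(t) = -e^(t)/(e^(t) - 5)
K′′(t) = 5*e^(t)/(e^(2*t) - 10*e^(t) + 25)
K′′′(t) = (-5*e^(2*t) - 25*e^(t))/(e^(3*t) - 15*e^(2*t) + 75*e^(t) - 125)
K′′′′(t) = (5*e^(3*t) + 100*e^(2*t) + 125*e^(t))/(e^(4*t) - 20*e^(3*t) + 150*e^(2*t) - 500*e^(t) + 625)

κ_4 = K′′′′(0) = 115/128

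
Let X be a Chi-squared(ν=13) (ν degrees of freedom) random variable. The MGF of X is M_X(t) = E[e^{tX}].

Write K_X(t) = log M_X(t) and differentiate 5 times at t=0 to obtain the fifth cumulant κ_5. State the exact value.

M_X(t) = (1 - 2*t)^(-13/2)
K_X(t) = log M_X(t) = -13*log(1 - 2*t)/2
K^(5)(t) = -4992/(32*t^5 - 80*t^4 + 80*t^3 - 40*t^2 + 10*t - 1)

κ_5 = K^(5)(0) = 4992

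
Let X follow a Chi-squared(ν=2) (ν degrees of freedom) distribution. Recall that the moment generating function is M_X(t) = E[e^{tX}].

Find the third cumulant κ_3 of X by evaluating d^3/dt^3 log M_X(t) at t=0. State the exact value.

κ_3 = D^3[K](0) = 16

M_X(t) = 1/(1 - 2*t)
K_X(t) = log M_X(t) = -log(1 - 2*t)
D^3[K](t) = -16/(8*t^3 - 12*t^2 + 6*t - 1)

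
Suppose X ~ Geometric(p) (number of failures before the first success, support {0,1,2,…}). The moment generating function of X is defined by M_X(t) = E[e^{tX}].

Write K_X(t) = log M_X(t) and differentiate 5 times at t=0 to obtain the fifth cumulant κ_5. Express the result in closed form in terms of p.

κ_5 = D^5[K](0) = (p^4 - 15*p^3 + 50*p^2 - 60*p + 24)/p^5

M_X(t) = p/(-(1 - p)*e^(t) + 1)
K_X(t) = log M_X(t) = log(p) - log(-(1 - p)*e^(t) + 1)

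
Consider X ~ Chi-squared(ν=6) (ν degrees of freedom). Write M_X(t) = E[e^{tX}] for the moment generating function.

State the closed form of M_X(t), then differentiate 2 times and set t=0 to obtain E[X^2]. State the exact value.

E[X^2] = M^(2)(0) = 48

M_X(t) = (1 - 2*t)^(-3)
M^(2)(t) = -48/(32*t^5 - 80*t^4 + 80*t^3 - 40*t^2 + 10*t - 1)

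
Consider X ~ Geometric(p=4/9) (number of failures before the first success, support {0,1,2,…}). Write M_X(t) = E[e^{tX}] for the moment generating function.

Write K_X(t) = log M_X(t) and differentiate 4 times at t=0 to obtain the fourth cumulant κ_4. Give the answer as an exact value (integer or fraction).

M_X(t) = 4/(9*(1 - 5*e^(t)/9))
K_X(t) = log M_X(t) = -log(1 - 5*e^(t)/9) - 2*log(3) + 2*log(2)
K^(4)(t) = (1125*e^(3*t) + 8100*e^(2*t) + 3645*e^(t))/(625*e^(4*t) - 4500*e^(3*t) + 12150*e^(2*t) - 14580*e^(t) + 6561)

κ_4 = K^(4)(0) = 6435/128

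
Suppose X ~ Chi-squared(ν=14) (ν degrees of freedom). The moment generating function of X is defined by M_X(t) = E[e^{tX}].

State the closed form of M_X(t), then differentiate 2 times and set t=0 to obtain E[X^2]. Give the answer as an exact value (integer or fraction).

M_X(t) = (1 - 2*t)^(-7)
M^(2)(t) = -224/(512*t^9 - 2304*t^8 + 4608*t^7 - 5376*t^6 + 4032*t^5 - 2016*t^4 + 672*t^3 - 144*t^2 + 18*t - 1)

E[X^2] = M^(2)(0) = 224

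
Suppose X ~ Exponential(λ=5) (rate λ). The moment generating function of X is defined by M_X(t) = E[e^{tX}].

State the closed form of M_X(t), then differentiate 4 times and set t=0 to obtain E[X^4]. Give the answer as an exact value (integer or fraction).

E[X^4] = M′′′′(0) = 24/625

M_X(t) = 5/(5 - t)
M′(t) = 5/(t^2 - 10*t + 25)
M′′(t) = -10/(t^3 - 15*t^2 + 75*t - 125)
M′′′(t) = 30/(t^4 - 20*t^3 + 150*t^2 - 500*t + 625)
M′′′′(t) = -120/(t^5 - 25*t^4 + 250*t^3 - 1250*t^2 + 3125*t - 3125)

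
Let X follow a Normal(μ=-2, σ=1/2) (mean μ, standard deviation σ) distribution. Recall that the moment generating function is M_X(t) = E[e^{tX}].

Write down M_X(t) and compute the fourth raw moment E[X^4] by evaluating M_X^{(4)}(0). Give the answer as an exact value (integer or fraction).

M_X(t) = e^(t^2/8 - 2*t)
D^4[M](t) = (t^4*e^(t^2/8) - 32*t^3*e^(t^2/8) + 408*t^2*e^(t^2/8) - 2432*t*e^(t^2/8) + 5680*e^(t^2/8))*e^(-2*t)/256

E[X^4] = D^4[M](0) = 355/16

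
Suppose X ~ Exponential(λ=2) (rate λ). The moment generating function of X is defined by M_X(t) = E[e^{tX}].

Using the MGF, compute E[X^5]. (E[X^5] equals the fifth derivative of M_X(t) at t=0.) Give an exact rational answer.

E[X^5] = M^(5)(0) = 15/4

M_X(t) = 2/(2 - t)
M^(5)(t) = 240/(t^6 - 12*t^5 + 60*t^4 - 160*t^3 + 240*t^2 - 192*t + 64)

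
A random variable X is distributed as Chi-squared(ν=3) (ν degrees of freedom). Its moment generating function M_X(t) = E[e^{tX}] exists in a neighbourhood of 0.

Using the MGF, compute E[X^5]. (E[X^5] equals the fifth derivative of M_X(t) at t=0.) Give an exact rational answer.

M_X(t) = (1 - 2*t)^(-3/2)
dM/dt = 3/(4*t^2*√(1 - 2*t) - 4*t*√(1 - 2*t) + √(1 - 2*t))
d^2M/dt^2 = -15/(8*t^3*√(1 - 2*t) - 12*t^2*√(1 - 2*t) + 6*t*√(1 - 2*t) - √(1 - 2*t))
d^3M/dt^3 = 105/(16*t^4*√(1 - 2*t) - 32*t^3*√(1 - 2*t) + 24*t^2*√(1 - 2*t) - 8*t*√(1 - 2*t) + √(1 - 2*t))
d^4M/dt^4 = -945/(32*t^5*√(1 - 2*t) - 80*t^4*√(1 - 2*t) + 80*t^3*√(1 - 2*t) - 40*t^2*√(1 - 2*t) + 10*t*√(1 - 2*t) - √(1 - 2*t))
d^5M/dt^5 = 10395/(64*t^6*√(1 - 2*t) - 192*t^5*√(1 - 2*t) + 240*t^4*√(1 - 2*t) - 160*t^3*√(1 - 2*t) + 60*t^2*√(1 - 2*t) - 12*t*√(1 - 2*t) + √(1 - 2*t))

E[X^5] = d^5M/dt^5 |_{t=0} = 10395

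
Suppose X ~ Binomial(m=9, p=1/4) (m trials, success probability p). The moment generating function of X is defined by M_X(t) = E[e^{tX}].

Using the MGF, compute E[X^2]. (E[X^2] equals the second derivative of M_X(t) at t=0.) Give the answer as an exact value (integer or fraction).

M_X(t) = (e^(t)/4 + 3/4)^9

E[X^2] = M^(2)(0) = 27/4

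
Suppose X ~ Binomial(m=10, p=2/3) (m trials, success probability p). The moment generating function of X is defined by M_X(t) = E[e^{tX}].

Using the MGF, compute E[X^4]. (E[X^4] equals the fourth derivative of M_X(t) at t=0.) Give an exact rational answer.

E[X^4] = d^4M/dt^4 |_{t=0} = 23060/9

M_X(t) = (2*e^(t)/3 + 1/3)^10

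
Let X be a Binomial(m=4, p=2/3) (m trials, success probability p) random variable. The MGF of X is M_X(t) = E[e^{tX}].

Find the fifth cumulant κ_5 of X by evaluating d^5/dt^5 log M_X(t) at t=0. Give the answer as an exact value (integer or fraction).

M_X(t) = (2*e^(t)/3 + 1/3)^4
K_X(t) = log M_X(t) = 4*log(2*e^(t)/3 + 1/3)
dK/dt = 8*e^(t)/(2*e^(t) + 1)
d^2K/dt^2 = 8*e^(t)/(4*e^(2*t) + 4*e^(t) + 1)
d^3K/dt^3 = (-16*e^(2*t) + 8*e^(t))/(8*e^(3*t) + 12*e^(2*t) + 6*e^(t) + 1)
d^4K/dt^4 = (32*e^(3*t) - 64*e^(2*t) + 8*e^(t))/(16*e^(4*t) + 32*e^(3*t) + 24*e^(2*t) + 8*e^(t) + 1)
d^5K/dt^5 = (-64*e^(4*t) + 352*e^(3*t) - 176*e^(2*t) + 8*e^(t))/(32*e^(5*t) + 80*e^(4*t) + 80*e^(3*t) + 40*e^(2*t) + 10*e^(t) + 1)

κ_5 = d^5K/dt^5 |_{t=0} = 40/81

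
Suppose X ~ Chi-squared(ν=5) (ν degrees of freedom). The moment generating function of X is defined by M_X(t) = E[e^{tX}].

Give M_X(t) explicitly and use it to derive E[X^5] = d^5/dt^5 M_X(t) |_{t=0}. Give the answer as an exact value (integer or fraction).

E[X^5] = M^(5)(0) = 45045

M_X(t) = (1 - 2*t)^(-5/2)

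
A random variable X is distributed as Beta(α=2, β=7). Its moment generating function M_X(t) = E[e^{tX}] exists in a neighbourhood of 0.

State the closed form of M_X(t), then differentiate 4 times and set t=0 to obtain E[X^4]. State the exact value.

E[X^4] = d^4M/dt^4 |_{t=0} = 1/99

M_X(t) = ₁F₁(2; 9; t)
dM/dt = 2*₁F₁(3; 10; t)/9
d^2M/dt^2 = ₁F₁(4; 11; t)/15
d^3M/dt^3 = 4*₁F₁(5; 12; t)/165
d^4M/dt^4 = ₁F₁(6; 13; t)/99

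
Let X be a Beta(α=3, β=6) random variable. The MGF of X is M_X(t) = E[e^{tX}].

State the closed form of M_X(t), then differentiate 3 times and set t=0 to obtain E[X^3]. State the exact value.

E[X^3] = M^(3)(0) = 2/33

M_X(t) = ₁F₁(3; 9; t)
M^(3)(t) = 2*₁F₁(6; 12; t)/33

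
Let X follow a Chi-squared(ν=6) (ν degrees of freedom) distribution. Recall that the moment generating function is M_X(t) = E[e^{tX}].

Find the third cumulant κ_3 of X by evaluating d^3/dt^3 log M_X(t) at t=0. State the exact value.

κ_3 = D^3[K](0) = 48

M_X(t) = (1 - 2*t)^(-3)
K_X(t) = log M_X(t) = -3*log(1 - 2*t)
D^3[K](t) = -48/(8*t^3 - 12*t^2 + 6*t - 1)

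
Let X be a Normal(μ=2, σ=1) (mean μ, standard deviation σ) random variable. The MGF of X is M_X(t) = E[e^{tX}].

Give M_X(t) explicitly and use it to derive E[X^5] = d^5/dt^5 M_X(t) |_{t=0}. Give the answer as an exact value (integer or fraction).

E[X^5] = D^5[M](0) = 142

M_X(t) = e^(t^2/2 + 2*t)
D^5[M](t) = t^5*e^(2*t)*e^(t^2/2) + 10*t^4*e^(2*t)*e^(t^2/2) + 50*t^3*e^(2*t)*e^(t^2/2) + 140*t^2*e^(2*t)*e^(t^2/2) + 215*t*e^(2*t)*e^(t^2/2) + 142*e^(2*t)*e^(t^2/2)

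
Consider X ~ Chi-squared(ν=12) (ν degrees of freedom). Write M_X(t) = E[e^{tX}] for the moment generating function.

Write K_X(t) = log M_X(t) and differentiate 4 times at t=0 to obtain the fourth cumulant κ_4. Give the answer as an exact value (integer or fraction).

κ_4 = d^4K/dt^4 |_{t=0} = 576

M_X(t) = (1 - 2*t)^(-6)
K_X(t) = log M_X(t) = -6*log(1 - 2*t)
dK/dt = -12/(2*t - 1)
d^2K/dt^2 = 24/(4*t^2 - 4*t + 1)
d^3K/dt^3 = -96/(8*t^3 - 12*t^2 + 6*t - 1)
d^4K/dt^4 = 576/(16*t^4 - 32*t^3 + 24*t^2 - 8*t + 1)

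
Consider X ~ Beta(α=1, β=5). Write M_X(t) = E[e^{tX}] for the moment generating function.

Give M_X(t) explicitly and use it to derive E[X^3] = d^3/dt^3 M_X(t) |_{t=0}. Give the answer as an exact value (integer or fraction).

M_X(t) = ₁F₁(1; 6; t)
M′(t) = ₁F₁(2; 7; t)/6
M′′(t) = ₁F₁(3; 8; t)/21
M′′′(t) = ₁F₁(4; 9; t)/56

E[X^3] = M′′′(0) = 1/56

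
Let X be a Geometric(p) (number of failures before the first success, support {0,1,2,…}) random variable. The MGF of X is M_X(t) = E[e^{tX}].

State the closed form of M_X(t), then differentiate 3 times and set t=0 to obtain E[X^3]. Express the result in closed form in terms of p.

M_X(t) = p/(-(1 - p)*e^(t) + 1)
dM/dt = (-p^2*e^(t) + p*e^(t))/(p^2*e^(2*t) - 2*p*e^(2*t) + 2*p*e^(t) + e^(2*t) - 2*e^(t) + 1)

E[X^3] = d^3M/dt^3 |_{t=0} = -1 + 7/p - 12/p^2 + 6/p^3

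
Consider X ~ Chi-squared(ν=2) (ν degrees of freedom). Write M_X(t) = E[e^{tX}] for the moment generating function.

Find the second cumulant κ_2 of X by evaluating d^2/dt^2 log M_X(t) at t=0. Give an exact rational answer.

κ_2 = K′′(0) = 4

M_X(t) = 1/(1 - 2*t)
K_X(t) = log M_X(t) = -log(1 - 2*t)
K′(t) = -2/(2*t - 1)
K′′(t) = 4/(4*t^2 - 4*t + 1)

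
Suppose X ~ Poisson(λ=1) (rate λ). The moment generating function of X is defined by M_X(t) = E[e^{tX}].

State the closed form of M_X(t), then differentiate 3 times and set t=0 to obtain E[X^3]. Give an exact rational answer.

E[X^3] = M′′′(0) = 5

M_X(t) = e^(e^(t) - 1)
M′(t) = e^(-1)*e^(t)*e^(e^(t))
M′′(t) = (e^(2*t)*e^(e^(t)) + e^(t)*e^(e^(t)))*e^(-1)
M′′′(t) = (e^(3*t)*e^(e^(t)) + 3*e^(2*t)*e^(e^(t)) + e^(t)*e^(e^(t)))*e^(-1)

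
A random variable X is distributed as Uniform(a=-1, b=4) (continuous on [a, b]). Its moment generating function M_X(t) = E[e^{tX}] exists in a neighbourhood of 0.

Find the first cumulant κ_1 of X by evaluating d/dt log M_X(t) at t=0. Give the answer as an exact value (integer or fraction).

κ_1 = D[K](0) = 3/2

M_X(t) = (e^(4*t) - e^(-t))/(5*t)
K_X(t) = log M_X(t) = -log(t) + log(e^(4*t) - e^(-t)) - log(5)
D[K](t) = (4*t*e^(5*t) + t - e^(5*t) + 1)/(t*e^(5*t) - t)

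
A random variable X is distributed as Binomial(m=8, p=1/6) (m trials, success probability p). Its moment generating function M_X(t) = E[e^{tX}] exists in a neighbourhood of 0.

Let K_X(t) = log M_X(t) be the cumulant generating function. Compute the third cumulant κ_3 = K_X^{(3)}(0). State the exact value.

κ_3 = K′′′(0) = 20/27

M_X(t) = (e^(t)/6 + 5/6)^8
K_X(t) = log M_X(t) = 8*log(e^(t)/6 + 5/6)
K′(t) = 8*e^(t)/(e^(t) + 5)
K′′(t) = 40*e^(t)/(e^(2*t) + 10*e^(t) + 25)
K′′′(t) = (-40*e^(2*t) + 200*e^(t))/(e^(3*t) + 15*e^(2*t) + 75*e^(t) + 125)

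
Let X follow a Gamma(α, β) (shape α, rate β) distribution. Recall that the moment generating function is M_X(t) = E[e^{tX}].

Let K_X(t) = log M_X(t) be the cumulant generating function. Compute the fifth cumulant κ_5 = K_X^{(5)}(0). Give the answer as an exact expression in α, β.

M_X(t) = (β/(β - t))^α
K_X(t) = log M_X(t) = α*(log(β) - log(β - t))
K^(5)(t) = -24*α/(-β^5 + 5*β^4*t - 10*β^3*t^2 + 10*β^2*t^3 - 5*β*t^4 + t^5)

κ_5 = K^(5)(0) = 24*α/β^5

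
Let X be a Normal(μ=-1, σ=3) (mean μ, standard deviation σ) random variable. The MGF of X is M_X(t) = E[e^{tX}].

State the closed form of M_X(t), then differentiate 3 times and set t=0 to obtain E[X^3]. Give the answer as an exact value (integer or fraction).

E[X^3] = M′′′(0) = -28

M_X(t) = e^(9*t^2/2 - t)
M′(t) = 9*t*e^(-t)*e^(9*t^2/2) - e^(-t)*e^(9*t^2/2)
M′′(t) = (81*t^2*e^(9*t^2/2) - 18*t*e^(9*t^2/2) + 10*e^(9*t^2/2))*e^(-t)
M′′′(t) = (729*t^3*e^(9*t^2/2) - 243*t^2*e^(9*t^2/2) + 270*t*e^(9*t^2/2) - 28*e^(9*t^2/2))*e^(-t)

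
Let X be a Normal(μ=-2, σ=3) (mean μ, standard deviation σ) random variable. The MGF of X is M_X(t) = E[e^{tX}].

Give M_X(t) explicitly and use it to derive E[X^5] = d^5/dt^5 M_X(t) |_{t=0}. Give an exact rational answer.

M_X(t) = e^(9*t^2/2 - 2*t)
M^(5)(t) = (59049*t^5*e^(9*t^2/2) - 65610*t^4*e^(9*t^2/2) + 94770*t^3*e^(9*t^2/2) - 50220*t^2*e^(9*t^2/2) + 21375*t*e^(9*t^2/2) - 3182*e^(9*t^2/2))*e^(-2*t)

E[X^5] = M^(5)(0) = -3182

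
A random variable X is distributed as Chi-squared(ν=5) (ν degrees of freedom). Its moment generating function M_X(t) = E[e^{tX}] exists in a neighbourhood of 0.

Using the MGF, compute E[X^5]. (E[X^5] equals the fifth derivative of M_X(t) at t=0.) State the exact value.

E[X^5] = M′′′′′(0) = 45045

M_X(t) = (1 - 2*t)^(-5/2)
M′(t) = -5/(8*t^3*√(1 - 2*t) - 12*t^2*√(1 - 2*t) + 6*t*√(1 - 2*t) - √(1 - 2*t))
M′′(t) = 35/(16*t^4*√(1 - 2*t) - 32*t^3*√(1 - 2*t) + 24*t^2*√(1 - 2*t) - 8*t*√(1 - 2*t) + √(1 - 2*t))
M′′′(t) = -315/(32*t^5*√(1 - 2*t) - 80*t^4*√(1 - 2*t) + 80*t^3*√(1 - 2*t) - 40*t^2*√(1 - 2*t) + 10*t*√(1 - 2*t) - √(1 - 2*t))
M′′′′(t) = 3465/(64*t^6*√(1 - 2*t) - 192*t^5*√(1 - 2*t) + 240*t^4*√(1 - 2*t) - 160*t^3*√(1 - 2*t) + 60*t^2*√(1 - 2*t) - 12*t*√(1 - 2*t) + √(1 - 2*t))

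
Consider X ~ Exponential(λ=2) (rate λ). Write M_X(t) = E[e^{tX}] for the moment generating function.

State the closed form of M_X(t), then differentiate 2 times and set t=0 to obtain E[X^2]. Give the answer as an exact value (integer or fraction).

E[X^2] = M′′(0) = 1/2

M_X(t) = 2/(2 - t)
M′(t) = 2/(t^2 - 4*t + 4)
M′′(t) = -4/(t^3 - 6*t^2 + 12*t - 8)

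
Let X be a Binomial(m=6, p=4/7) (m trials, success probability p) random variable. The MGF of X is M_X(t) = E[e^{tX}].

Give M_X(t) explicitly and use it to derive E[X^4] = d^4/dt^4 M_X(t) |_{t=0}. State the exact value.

M_X(t) = (4*e^(t)/7 + 3/7)^6
D^4[M](t) = 5308416*e^(6*t)/117649 + 11520000*e^(5*t)/117649 + 8847360*e^(4*t)/117649 + 2799360*e^(3*t)/117649 + 311040*e^(2*t)/117649 + 5832*e^(t)/117649

E[X^4] = D^4[M](0) = 587592/2401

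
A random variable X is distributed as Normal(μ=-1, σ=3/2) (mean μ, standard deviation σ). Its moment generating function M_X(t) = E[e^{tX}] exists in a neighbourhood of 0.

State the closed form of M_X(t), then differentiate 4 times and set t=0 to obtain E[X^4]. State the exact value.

E[X^4] = d^4M/dt^4 |_{t=0} = 475/16

M_X(t) = e^(9*t^2/8 - t)
dM/dt = 9*t*e^(-t)*e^(9*t^2/8)/4 - e^(-t)*e^(9*t^2/8)
d^2M/dt^2 = (81*t^2*e^(9*t^2/8) - 72*t*e^(9*t^2/8) + 52*e^(9*t^2/8))*e^(-t)/16
d^3M/dt^3 = (729*t^3*e^(9*t^2/8) - 972*t^2*e^(9*t^2/8) + 1404*t*e^(9*t^2/8) - 496*e^(9*t^2/8))*e^(-t)/64
d^4M/dt^4 = (6561*t^4*e^(9*t^2/8) - 11664*t^3*e^(9*t^2/8) + 25272*t^2*e^(9*t^2/8) - 17856*t*e^(9*t^2/8) + 7600*e^(9*t^2/8))*e^(-t)/256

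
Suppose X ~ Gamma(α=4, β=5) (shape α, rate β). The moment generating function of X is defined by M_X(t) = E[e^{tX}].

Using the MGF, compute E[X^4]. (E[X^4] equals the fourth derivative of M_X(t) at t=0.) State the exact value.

E[X^4] = M^(4)(0) = 168/125

M_X(t) = 625/(5 - t)^4
M^(4)(t) = 525000/(t^8 - 40*t^7 + 700*t^6 - 7000*t^5 + 43750*t^4 - 175000*t^3 + 437500*t^2 - 625000*t + 390625)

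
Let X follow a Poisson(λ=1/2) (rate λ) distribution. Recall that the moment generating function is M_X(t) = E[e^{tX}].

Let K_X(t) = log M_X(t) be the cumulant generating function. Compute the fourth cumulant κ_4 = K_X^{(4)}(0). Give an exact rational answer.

M_X(t) = e^(e^(t)/2 - 1/2)
K_X(t) = log M_X(t) = e^(t)/2 - 1/2
D^4[K](t) = e^(t)/2

κ_4 = D^4[K](0) = 1/2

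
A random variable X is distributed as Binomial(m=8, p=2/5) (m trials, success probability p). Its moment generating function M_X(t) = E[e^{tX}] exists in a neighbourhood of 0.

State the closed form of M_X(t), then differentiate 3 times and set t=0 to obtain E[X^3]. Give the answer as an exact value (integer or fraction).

E[X^3] = M′′′(0) = 6448/125

M_X(t) = (2*e^(t)/5 + 3/5)^8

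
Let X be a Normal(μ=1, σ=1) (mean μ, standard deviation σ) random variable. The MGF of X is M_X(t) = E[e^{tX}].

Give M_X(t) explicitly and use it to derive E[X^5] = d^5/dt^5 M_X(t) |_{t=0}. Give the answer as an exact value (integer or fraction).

E[X^5] = d^5M/dt^5 |_{t=0} = 26

M_X(t) = e^(t^2/2 + t)
dM/dt = t*e^(t)*e^(t^2/2) + e^(t)*e^(t^2/2)
d^2M/dt^2 = t^2*e^(t)*e^(t^2/2) + 2*t*e^(t)*e^(t^2/2) + 2*e^(t)*e^(t^2/2)
d^3M/dt^3 = t^3*e^(t)*e^(t^2/2) + 3*t^2*e^(t)*e^(t^2/2) + 6*t*e^(t)*e^(t^2/2) + 4*e^(t)*e^(t^2/2)
d^4M/dt^4 = t^4*e^(t)*e^(t^2/2) + 4*t^3*e^(t)*e^(t^2/2) + 12*t^2*e^(t)*e^(t^2/2) + 16*t*e^(t)*e^(t^2/2) + 10*e^(t)*e^(t^2/2)
d^5M/dt^5 = t^5*e^(t)*e^(t^2/2) + 5*t^4*e^(t)*e^(t^2/2) + 20*t^3*e^(t)*e^(t^2/2) + 40*t^2*e^(t)*e^(t^2/2) + 50*t*e^(t)*e^(t^2/2) + 26*e^(t)*e^(t^2/2)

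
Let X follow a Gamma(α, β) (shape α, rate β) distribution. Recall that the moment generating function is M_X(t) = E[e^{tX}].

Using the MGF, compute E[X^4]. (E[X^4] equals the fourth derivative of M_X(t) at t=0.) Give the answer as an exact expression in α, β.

M_X(t) = (β/(β - t))^α
D^4[M](t) = (α^4*β^α*(1/(β - t))^α + 6*α^3*β^α*(1/(β - t))^α + 11*α^2*β^α*(1/(β - t))^α + 6*α*β^α*(1/(β - t))^α)/(β^4 - 4*β^3*t + 6*β^2*t^2 - 4*β*t^3 + t^4)

E[X^4] = D^4[M](0) = α*(α^3 + 6*α^2 + 11*α + 6)/β^4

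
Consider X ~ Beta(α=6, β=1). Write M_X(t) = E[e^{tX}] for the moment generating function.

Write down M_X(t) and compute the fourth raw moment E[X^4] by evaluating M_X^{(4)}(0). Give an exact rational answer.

E[X^4] = d^4M/dt^4 |_{t=0} = 3/5

M_X(t) = ₁F₁(6; 7; t)
dM/dt = 6*₁F₁(7; 8; t)/7
d^2M/dt^2 = 3*₁F₁(8; 9; t)/4
d^3M/dt^3 = 2*₁F₁(9; 10; t)/3
d^4M/dt^4 = 3*₁F₁(10; 11; t)/5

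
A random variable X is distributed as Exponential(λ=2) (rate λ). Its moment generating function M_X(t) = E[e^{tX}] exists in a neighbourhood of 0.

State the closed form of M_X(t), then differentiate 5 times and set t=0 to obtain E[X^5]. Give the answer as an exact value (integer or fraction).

M_X(t) = 2/(2 - t)
dM/dt = 2/(t^2 - 4*t + 4)
d^2M/dt^2 = -4/(t^3 - 6*t^2 + 12*t - 8)
d^3M/dt^3 = 12/(t^4 - 8*t^3 + 24*t^2 - 32*t + 16)
d^4M/dt^4 = -48/(t^5 - 10*t^4 + 40*t^3 - 80*t^2 + 80*t - 32)
d^5M/dt^5 = 240/(t^6 - 12*t^5 + 60*t^4 - 160*t^3 + 240*t^2 - 192*t + 64)

E[X^5] = d^5M/dt^5 |_{t=0} = 15/4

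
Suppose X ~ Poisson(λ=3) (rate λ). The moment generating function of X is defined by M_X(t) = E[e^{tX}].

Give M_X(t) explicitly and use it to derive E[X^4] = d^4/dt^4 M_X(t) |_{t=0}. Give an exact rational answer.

E[X^4] = M^(4)(0) = 309

M_X(t) = e^(3*e^(t) - 3)
M^(4)(t) = (81*e^(4*t)*e^(3*e^(t)) + 162*e^(3*t)*e^(3*e^(t)) + 63*e^(2*t)*e^(3*e^(t)) + 3*e^(t)*e^(3*e^(t)))*e^(-3)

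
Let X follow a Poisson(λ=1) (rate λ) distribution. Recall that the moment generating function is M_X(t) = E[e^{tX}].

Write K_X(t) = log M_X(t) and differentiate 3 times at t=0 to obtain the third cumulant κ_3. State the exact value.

M_X(t) = e^(e^(t) - 1)
K_X(t) = log M_X(t) = e^(t) - 1
D^3[K](t) = e^(t)

κ_3 = D^3[K](0) = 1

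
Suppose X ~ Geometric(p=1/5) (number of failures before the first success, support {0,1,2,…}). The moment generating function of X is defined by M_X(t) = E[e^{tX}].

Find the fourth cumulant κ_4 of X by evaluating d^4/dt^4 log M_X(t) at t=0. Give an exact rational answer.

M_X(t) = 1/(5*(1 - 4*e^(t)/5))
K_X(t) = log M_X(t) = -log(1 - 4*e^(t)/5) - log(5)
K′(t) = -4*e^(t)/(4*e^(t) - 5)
K′′(t) = 20*e^(t)/(16*e^(2*t) - 40*e^(t) + 25)
K′′′(t) = (-80*e^(2*t) - 100*e^(t))/(64*e^(3*t) - 240*e^(2*t) + 300*e^(t) - 125)
K′′′′(t) = (320*e^(3*t) + 1600*e^(2*t) + 500*e^(t))/(256*e^(4*t) - 1280*e^(3*t) + 2400*e^(2*t) - 2000*e^(t) + 625)

κ_4 = K′′′′(0) = 2420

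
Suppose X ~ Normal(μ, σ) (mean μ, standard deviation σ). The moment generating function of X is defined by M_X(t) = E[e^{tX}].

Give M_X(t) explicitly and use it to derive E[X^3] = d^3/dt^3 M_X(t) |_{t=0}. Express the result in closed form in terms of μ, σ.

E[X^3] = d^3M/dt^3 |_{t=0} = μ*(μ^2 + 3*σ^2)

M_X(t) = e^(μ*t + σ^2*t^2/2)
dM/dt = μ*e^(μ*t)*e^(σ^2*t^2/2) + σ^2*t*e^(μ*t)*e^(σ^2*t^2/2)
d^2M/dt^2 = μ^2*e^(μ*t)*e^(σ^2*t^2/2) + 2*μ*σ^2*t*e^(μ*t)*e^(σ^2*t^2/2) + σ^4*t^2*e^(μ*t)*e^(σ^2*t^2/2) + σ^2*e^(μ*t)*e^(σ^2*t^2/2)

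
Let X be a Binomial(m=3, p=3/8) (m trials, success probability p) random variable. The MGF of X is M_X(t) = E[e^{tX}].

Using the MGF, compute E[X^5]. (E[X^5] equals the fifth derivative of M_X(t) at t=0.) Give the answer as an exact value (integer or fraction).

E[X^5] = d^5M/dt^5 |_{t=0} = 5553/256

M_X(t) = (3*e^(t)/8 + 5/8)^3
dM/dt = 81*e^(3*t)/512 + 135*e^(2*t)/256 + 225*e^(t)/512
d^2M/dt^2 = 243*e^(3*t)/512 + 135*e^(2*t)/128 + 225*e^(t)/512
d^3M/dt^3 = 729*e^(3*t)/512 + 135*e^(2*t)/64 + 225*e^(t)/512
d^4M/dt^4 = 2187*e^(3*t)/512 + 135*e^(2*t)/32 + 225*e^(t)/512
d^5M/dt^5 = 6561*e^(3*t)/512 + 135*e^(2*t)/16 + 225*e^(t)/512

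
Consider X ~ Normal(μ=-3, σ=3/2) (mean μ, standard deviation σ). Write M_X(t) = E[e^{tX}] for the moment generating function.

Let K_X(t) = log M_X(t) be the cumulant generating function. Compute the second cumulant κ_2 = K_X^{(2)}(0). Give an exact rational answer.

κ_2 = K′′(0) = 9/4

M_X(t) = e^(9*t^2/8 - 3*t)
K_X(t) = log M_X(t) = 9*t^2/8 - 3*t
K′(t) = 9*t/4 - 3
K′′(t) = 9/4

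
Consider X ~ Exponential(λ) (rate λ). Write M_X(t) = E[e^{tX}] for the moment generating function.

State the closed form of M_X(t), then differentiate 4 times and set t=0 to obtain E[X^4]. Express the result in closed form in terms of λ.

M_X(t) = λ/(λ - t)
M′(t) = λ/(λ^2 - 2*λ*t + t^2)
M′′(t) = -2*λ/(-λ^3 + 3*λ^2*t - 3*λ*t^2 + t^3)
M′′′(t) = 6*λ/(λ^4 - 4*λ^3*t + 6*λ^2*t^2 - 4*λ*t^3 + t^4)
M′′′′(t) = -24*λ/(-λ^5 + 5*λ^4*t - 10*λ^3*t^2 + 10*λ^2*t^3 - 5*λ*t^4 + t^5)

E[X^4] = M′′′′(0) = 24/λ^4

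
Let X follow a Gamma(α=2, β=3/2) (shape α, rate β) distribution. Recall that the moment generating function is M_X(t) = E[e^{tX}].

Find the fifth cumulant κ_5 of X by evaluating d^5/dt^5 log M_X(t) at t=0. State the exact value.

M_X(t) = 9/(4*(3/2 - t)^2)
K_X(t) = log M_X(t) = -2*log(3/2 - t) - 2*log(2) + 2*log(3)
D^5[K](t) = -1536/(32*t^5 - 240*t^4 + 720*t^3 - 1080*t^2 + 810*t - 243)

κ_5 = D^5[K](0) = 512/81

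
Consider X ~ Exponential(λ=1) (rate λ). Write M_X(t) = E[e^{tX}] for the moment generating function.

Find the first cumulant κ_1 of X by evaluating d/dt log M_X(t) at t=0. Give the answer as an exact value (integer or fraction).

κ_1 = K^(1)(0) = 1

M_X(t) = 1/(1 - t)
K_X(t) = log M_X(t) = -log(1 - t)
K^(1)(t) = -1/(t - 1)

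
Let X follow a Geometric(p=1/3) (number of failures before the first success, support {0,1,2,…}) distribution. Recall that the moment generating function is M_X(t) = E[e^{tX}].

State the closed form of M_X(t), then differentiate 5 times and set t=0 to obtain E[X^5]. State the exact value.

M_X(t) = 1/(3*(1 - 2*e^(t)/3))
M^(5)(t) = (32*e^(5*t) + 1248*e^(4*t) + 4752*e^(3*t) + 2808*e^(2*t) + 162*e^(t))/(64*e^(6*t) - 576*e^(5*t) + 2160*e^(4*t) - 4320*e^(3*t) + 4860*e^(2*t) - 2916*e^(t) + 729)

E[X^5] = M^(5)(0) = 9002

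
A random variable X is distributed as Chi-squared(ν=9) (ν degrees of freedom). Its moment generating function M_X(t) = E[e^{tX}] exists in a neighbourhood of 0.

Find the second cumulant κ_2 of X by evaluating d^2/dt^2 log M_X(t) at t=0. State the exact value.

κ_2 = d^2K/dt^2 |_{t=0} = 18

M_X(t) = (1 - 2*t)^(-9/2)
K_X(t) = log M_X(t) = -9*log(1 - 2*t)/2
dK/dt = -9/(2*t - 1)
d^2K/dt^2 = 18/(4*t^2 - 4*t + 1)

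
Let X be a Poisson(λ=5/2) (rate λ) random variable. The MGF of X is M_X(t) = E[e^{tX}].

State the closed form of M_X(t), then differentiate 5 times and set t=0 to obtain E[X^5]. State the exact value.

E[X^5] = M′′′′′(0) = 31205/32

M_X(t) = e^(5*e^(t)/2 - 5/2)
M′(t) = 5*e^(-5/2)*e^(t)*e^(5*e^(t)/2)/2
M′′(t) = (25*e^(2*t)*e^(5*e^(t)/2) + 10*e^(t)*e^(5*e^(t)/2))*e^(-5/2)/4
M′′′(t) = (125*e^(3*t)*e^(5*e^(t)/2) + 150*e^(2*t)*e^(5*e^(t)/2) + 20*e^(t)*e^(5*e^(t)/2))*e^(-5/2)/8
M′′′′(t) = (625*e^(4*t)*e^(5*e^(t)/2) + 1500*e^(3*t)*e^(5*e^(t)/2) + 700*e^(2*t)*e^(5*e^(t)/2) + 40*e^(t)*e^(5*e^(t)/2))*e^(-5/2)/16
M′′′′′(t) = (3125*e^(5*t)*e^(5*e^(t)/2) + 12500*e^(4*t)*e^(5*e^(t)/2) + 12500*e^(3*t)*e^(5*e^(t)/2) + 3000*e^(2*t)*e^(5*e^(t)/2) + 80*e^(t)*e^(5*e^(t)/2))*e^(-5/2)/32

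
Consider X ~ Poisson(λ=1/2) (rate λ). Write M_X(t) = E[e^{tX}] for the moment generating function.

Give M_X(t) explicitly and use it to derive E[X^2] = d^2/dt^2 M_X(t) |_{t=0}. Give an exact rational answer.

M_X(t) = e^(e^(t)/2 - 1/2)
M^(2)(t) = (e^(2*t)*e^(e^(t)/2) + 2*e^(t)*e^(e^(t)/2))*e^(-1/2)/4

E[X^2] = M^(2)(0) = 3/4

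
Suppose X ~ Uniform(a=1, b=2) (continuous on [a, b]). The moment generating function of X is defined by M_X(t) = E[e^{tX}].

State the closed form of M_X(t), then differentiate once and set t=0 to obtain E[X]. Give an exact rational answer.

M_X(t) = (e^(2*t) - e^(t))/t
M′(t) = (2*t*e^(2*t) - t*e^(t) - e^(2*t) + e^(t))/t^2

E[X] = M′(0) = 3/2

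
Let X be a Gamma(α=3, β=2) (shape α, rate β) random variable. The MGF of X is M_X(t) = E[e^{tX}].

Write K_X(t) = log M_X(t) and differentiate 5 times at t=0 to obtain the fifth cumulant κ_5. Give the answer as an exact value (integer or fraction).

κ_5 = K^(5)(0) = 9/4

M_X(t) = 8/(2 - t)^3
K_X(t) = log M_X(t) = -3*log(2 - t) + 3*log(2)
K^(5)(t) = -72/(t^5 - 10*t^4 + 40*t^3 - 80*t^2 + 80*t - 32)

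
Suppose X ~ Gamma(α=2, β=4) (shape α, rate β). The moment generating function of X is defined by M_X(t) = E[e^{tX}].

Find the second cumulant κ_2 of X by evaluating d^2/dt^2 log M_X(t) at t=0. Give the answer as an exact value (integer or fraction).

M_X(t) = 16/(4 - t)^2
K_X(t) = log M_X(t) = -2*log(4 - t) + 4*log(2)
D^2[K](t) = 2/(t^2 - 8*t + 16)

κ_2 = D^2[K](0) = 1/8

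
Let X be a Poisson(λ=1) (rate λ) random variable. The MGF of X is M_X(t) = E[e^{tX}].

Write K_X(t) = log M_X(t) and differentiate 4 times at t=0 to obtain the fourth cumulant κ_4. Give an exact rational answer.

M_X(t) = e^(e^(t) - 1)
K_X(t) = log M_X(t) = e^(t) - 1
dK/dt = e^(t)
d^2K/dt^2 = e^(t)
d^3K/dt^3 = e^(t)
d^4K/dt^4 = e^(t)

κ_4 = d^4K/dt^4 |_{t=0} = 1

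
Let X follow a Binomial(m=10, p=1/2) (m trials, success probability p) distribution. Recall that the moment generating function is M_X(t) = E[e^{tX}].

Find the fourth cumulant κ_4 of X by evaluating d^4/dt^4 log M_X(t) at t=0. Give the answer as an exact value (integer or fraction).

M_X(t) = (e^(t)/2 + 1/2)^10
K_X(t) = log M_X(t) = 10*log(e^(t)/2 + 1/2)
dK/dt = 10*e^(t)/(e^(t) + 1)
d^2K/dt^2 = 10*e^(t)/(e^(2*t) + 2*e^(t) + 1)
d^3K/dt^3 = (-10*e^(2*t) + 10*e^(t))/(e^(3*t) + 3*e^(2*t) + 3*e^(t) + 1)
d^4K/dt^4 = (10*e^(3*t) - 40*e^(2*t) + 10*e^(t))/(e^(4*t) + 4*e^(3*t) + 6*e^(2*t) + 4*e^(t) + 1)

κ_4 = d^4K/dt^4 |_{t=0} = -5/4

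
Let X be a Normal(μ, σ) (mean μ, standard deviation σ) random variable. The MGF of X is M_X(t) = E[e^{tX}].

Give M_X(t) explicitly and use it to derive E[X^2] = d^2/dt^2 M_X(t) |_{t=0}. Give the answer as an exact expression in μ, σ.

M_X(t) = e^(μ*t + σ^2*t^2/2)
dM/dt = μ*e^(μ*t)*e^(σ^2*t^2/2) + σ^2*t*e^(μ*t)*e^(σ^2*t^2/2)
d^2M/dt^2 = μ^2*e^(μ*t)*e^(σ^2*t^2/2) + 2*μ*σ^2*t*e^(μ*t)*e^(σ^2*t^2/2) + σ^4*t^2*e^(μ*t)*e^(σ^2*t^2/2) + σ^2*e^(μ*t)*e^(σ^2*t^2/2)

E[X^2] = d^2M/dt^2 |_{t=0} = μ^2 + σ^2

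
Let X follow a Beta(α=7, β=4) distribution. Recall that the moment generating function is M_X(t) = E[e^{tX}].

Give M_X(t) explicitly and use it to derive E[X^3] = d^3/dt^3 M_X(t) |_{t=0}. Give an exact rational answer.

M_X(t) = ₁F₁(7; 11; t)
D^3[M](t) = 42*₁F₁(10; 14; t)/143

E[X^3] = D^3[M](0) = 42/143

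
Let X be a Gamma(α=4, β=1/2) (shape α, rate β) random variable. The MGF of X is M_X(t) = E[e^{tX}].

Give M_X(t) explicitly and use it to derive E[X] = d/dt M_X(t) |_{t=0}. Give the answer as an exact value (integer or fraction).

E[X] = M^(1)(0) = 8

M_X(t) = 1/(16*(1/2 - t)^4)
M^(1)(t) = -8/(32*t^5 - 80*t^4 + 80*t^3 - 40*t^2 + 10*t - 1)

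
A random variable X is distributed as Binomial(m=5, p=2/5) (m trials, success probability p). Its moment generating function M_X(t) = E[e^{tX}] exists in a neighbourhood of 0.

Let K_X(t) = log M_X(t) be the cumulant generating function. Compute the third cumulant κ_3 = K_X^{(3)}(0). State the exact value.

κ_3 = d^3K/dt^3 |_{t=0} = 6/25

M_X(t) = (2*e^(t)/5 + 3/5)^5
K_X(t) = log M_X(t) = 5*log(2*e^(t)/5 + 3/5)
dK/dt = 10*e^(t)/(2*e^(t) + 3)
d^2K/dt^2 = 30*e^(t)/(4*e^(2*t) + 12*e^(t) + 9)
d^3K/dt^3 = (-60*e^(2*t) + 90*e^(t))/(8*e^(3*t) + 36*e^(2*t) + 54*e^(t) + 27)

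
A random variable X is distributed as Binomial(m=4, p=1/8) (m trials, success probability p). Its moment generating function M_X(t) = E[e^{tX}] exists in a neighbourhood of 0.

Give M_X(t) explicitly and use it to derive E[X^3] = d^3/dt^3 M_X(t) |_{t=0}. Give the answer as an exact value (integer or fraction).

M_X(t) = (e^(t)/8 + 7/8)^4
dM/dt = e^(4*t)/1024 + 21*e^(3*t)/1024 + 147*e^(2*t)/1024 + 343*e^(t)/1024
d^2M/dt^2 = e^(4*t)/256 + 63*e^(3*t)/1024 + 147*e^(2*t)/512 + 343*e^(t)/1024
d^3M/dt^3 = e^(4*t)/64 + 189*e^(3*t)/1024 + 147*e^(2*t)/256 + 343*e^(t)/1024

E[X^3] = d^3M/dt^3 |_{t=0} = 71/64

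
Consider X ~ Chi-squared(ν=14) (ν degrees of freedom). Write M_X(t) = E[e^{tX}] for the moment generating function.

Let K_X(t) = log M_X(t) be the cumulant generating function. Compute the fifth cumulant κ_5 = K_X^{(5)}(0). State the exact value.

κ_5 = K^(5)(0) = 5376

M_X(t) = (1 - 2*t)^(-7)
K_X(t) = log M_X(t) = -7*log(1 - 2*t)
K^(5)(t) = -5376/(32*t^5 - 80*t^4 + 80*t^3 - 40*t^2 + 10*t - 1)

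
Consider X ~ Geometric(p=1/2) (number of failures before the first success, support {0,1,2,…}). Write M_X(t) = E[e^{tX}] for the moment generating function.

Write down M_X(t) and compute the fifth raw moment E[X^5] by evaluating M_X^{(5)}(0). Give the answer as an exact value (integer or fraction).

M_X(t) = 1/(2*(1 - e^(t)/2))
D^5[M](t) = (e^(5*t) + 52*e^(4*t) + 264*e^(3*t) + 208*e^(2*t) + 16*e^(t))/(e^(6*t) - 12*e^(5*t) + 60*e^(4*t) - 160*e^(3*t) + 240*e^(2*t) - 192*e^(t) + 64)

E[X^5] = D^5[M](0) = 541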